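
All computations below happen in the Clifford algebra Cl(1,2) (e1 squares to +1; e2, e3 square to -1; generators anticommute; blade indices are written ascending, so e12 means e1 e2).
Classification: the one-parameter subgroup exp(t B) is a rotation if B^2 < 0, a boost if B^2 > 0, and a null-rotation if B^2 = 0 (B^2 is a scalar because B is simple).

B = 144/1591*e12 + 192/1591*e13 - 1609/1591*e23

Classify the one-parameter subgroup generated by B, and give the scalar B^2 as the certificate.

B^2 term by term: the squares give (144/1591)^2*(e12)^2 + (192/1591)^2*(e13)^2 + (-1609/1591)^2*(e23)^2 = 20736/2531281*(+1) + 36864/2531281*(+1) + 2588881/2531281*(-1) = -1 (each basis 2-blade squares to minus the product of its generators' squares); cross terms between blades sharing an index anticommute and cancel. So B^2 = -1.
Answer: rotation, certificate B^2 = -1. Why this suffices: the scalar -1 survives any versor conjugation, so its sign alone determines the class however B is presented.


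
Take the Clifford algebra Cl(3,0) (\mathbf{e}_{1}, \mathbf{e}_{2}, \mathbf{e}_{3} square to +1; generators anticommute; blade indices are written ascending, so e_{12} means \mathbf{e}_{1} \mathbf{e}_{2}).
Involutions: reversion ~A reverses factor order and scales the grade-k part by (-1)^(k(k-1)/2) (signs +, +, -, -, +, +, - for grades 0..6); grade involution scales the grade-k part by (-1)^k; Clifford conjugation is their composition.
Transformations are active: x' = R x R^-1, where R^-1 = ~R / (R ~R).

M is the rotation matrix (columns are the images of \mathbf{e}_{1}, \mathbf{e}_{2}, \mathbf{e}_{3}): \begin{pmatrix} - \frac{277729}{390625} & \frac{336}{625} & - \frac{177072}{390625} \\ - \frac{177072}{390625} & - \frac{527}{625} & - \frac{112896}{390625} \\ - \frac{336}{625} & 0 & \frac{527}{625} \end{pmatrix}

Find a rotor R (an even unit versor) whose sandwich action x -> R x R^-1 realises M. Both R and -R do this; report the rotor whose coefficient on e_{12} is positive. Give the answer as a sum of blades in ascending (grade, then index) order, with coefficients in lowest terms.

Method: write R = a + b12*e_{12} + b13*e_{13} + b23*e_{23} with a^2 + b12^2 + b13^2 + b23^2 = 1 (so R^-1 = ~R). Expanding the columns R e_j ~R gives tr M = 4a^2 - 1 and, from the antisymmetric part, M21 - M12 = -4a*b12, M13 - M31 = 4a*b13, M32 - M23 = -4a*b23.
Here tr M = -\frac{277729}{390625}, so a^2 = (1 + tr M)/4 = \frac{28224}{390625} and a = ±\frac{168}{625}. Taking a = \frac{168}{625}: M21 - M12 = -\frac{387072}{390625}, M13 - M31 = \frac{32928}{390625}, M32 - M23 = \frac{112896}{390625}, giving b12 = \frac{576}{625}, b13 = \frac{49}{625}, b23 = -\frac{168}{625}, i.e. R = \frac{168}{625} + \frac{576}{625} e_{12} + \frac{49}{625} e_{13} - \frac{168}{625} e_{23}.
Its e_{12} coefficient is already positive.
Answer: \frac{168}{625} + \frac{576}{625} e_{12} + \frac{49}{625} e_{13} - \frac{168}{625} e_{23}. Why the constraint matters: R and -R act identically through the sandwich — M has trace -\frac{277729}{390625} either way — so only the sign condition on e_{12} picks one of the two preimages.


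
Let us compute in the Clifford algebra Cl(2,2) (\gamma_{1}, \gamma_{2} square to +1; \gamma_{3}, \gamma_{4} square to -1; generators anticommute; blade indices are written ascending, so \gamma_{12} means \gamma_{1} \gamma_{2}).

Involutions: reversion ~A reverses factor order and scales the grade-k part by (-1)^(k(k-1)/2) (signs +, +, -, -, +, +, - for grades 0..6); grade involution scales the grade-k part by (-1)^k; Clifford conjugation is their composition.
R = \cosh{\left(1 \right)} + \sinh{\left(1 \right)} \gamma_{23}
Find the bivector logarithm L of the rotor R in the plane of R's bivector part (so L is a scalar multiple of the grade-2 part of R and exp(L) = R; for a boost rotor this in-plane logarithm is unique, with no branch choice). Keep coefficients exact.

The scalar part of R is \cosh{\left(1 \right)}, which fixes the rapidity magnitude through cosh (cosh is even, so it cannot fix the sign — the bivector part carries that); dividing the bivector part by sinh of the rapidity gives the plane, and L = rapidity * plane, where the joint sign ambiguity of (rapidity, plane) cancels in the product.
Concretely: cosh(rapidity) = \cosh{\left(1 \right)} gives rapidity = ±1, and since rapidity/sinh(rapidity) is even the sign is immaterial: L = (rapidity/sinh(rapidity)) * <R>_2 = (\frac{1}{\sinh{\left(1 \right)}}) * <R>_2.
Answer: \gamma_{23}


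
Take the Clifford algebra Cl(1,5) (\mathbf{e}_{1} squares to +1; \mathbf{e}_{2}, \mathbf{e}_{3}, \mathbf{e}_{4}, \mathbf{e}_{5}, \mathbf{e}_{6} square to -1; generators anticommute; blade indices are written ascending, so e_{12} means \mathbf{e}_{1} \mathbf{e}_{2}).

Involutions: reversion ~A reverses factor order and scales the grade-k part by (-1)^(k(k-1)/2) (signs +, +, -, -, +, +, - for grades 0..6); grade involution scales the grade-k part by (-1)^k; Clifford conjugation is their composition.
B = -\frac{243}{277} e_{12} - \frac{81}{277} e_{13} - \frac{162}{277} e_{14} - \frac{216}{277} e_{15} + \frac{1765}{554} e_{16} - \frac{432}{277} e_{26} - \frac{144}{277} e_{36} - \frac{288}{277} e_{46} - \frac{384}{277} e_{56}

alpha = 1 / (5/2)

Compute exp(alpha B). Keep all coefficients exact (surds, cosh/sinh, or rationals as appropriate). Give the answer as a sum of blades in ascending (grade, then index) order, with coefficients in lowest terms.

B^2 term by term: the squares give (-\frac{243}{277})^2*(e_{12})^2 + (-\frac{81}{277})^2*(e_{13})^2 + (-\frac{162}{277})^2*(e_{14})^2 + (-\frac{216}{277})^2*(e_{15})^2 + (\frac{1765}{554})^2*(e_{16})^2 + (-\frac{432}{277})^2*(e_{26})^2 + (-\frac{144}{277})^2*(e_{36})^2 + (-\frac{288}{277})^2*(e_{46})^2 + (-\frac{384}{277})^2*(e_{56})^2 = \frac{59049}{76729}*(+1) + \frac{6561}{76729}*(+1) + \frac{26244}{76729}*(+1) + \frac{46656}{76729}*(+1) + \frac{3115225}{306916}*(+1) + \frac{186624}{76729}*(-1) + \frac{20736}{76729}*(-1) + \frac{82944}{76729}*(-1) + \frac{147456}{76729}*(-1) = \frac{25}{4} (each basis 2-blade squares to minus the product of its generators' squares); cross terms between blades sharing an index anticommute and cancel; the commuting (index-disjoint) pairs give grade-4 terms 2*c*c'*(blade product), which cancel blade by blade — e_{1236}: \frac{69984}{76729} - \frac{69984}{76729} = 0; e_{1246}: \frac{139968}{76729} - \frac{139968}{76729} = 0; e_{1256}: \frac{186624}{76729} - \frac{186624}{76729} = 0; e_{1346}: \frac{46656}{76729} - \frac{46656}{76729} = 0; e_{1356}: \frac{62208}{76729} - \frac{62208}{76729} = 0; e_{1456}: \frac{124416}{76729} - \frac{124416}{76729} = 0 — confirming B is simple. So B^2 = \frac{25}{4}.
B^2 = \frac{25}{4} — hyperbolic case — the even/odd split gives cosh and sinh: l = \frac{5}{2}, alpha*l = 1, so exp(alpha B) = cosh(1) + (sinh(1)/(\frac{5}{2}))*B = \cosh{\left(1 \right)} + (\frac{2 \sinh{\left(1 \right)}}{5})*B.
Answer: \cosh{\left(1 \right)} - \frac{486 \sinh{\left(1 \right)}}{1385} e_{12} - \frac{162 \sinh{\left(1 \right)}}{1385} e_{13} - \frac{324 \sinh{\left(1 \right)}}{1385} e_{14} - \frac{432 \sinh{\left(1 \right)}}{1385} e_{15} + \frac{353 \sinh{\left(1 \right)}}{277} e_{16} - \frac{864 \sinh{\left(1 \right)}}{1385} e_{26} - \frac{288 \sinh{\left(1 \right)}}{1385} e_{36} - \frac{576 \sinh{\left(1 \right)}}{1385} e_{46} - \frac{768 \sinh{\left(1 \right)}}{1385} e_{56}


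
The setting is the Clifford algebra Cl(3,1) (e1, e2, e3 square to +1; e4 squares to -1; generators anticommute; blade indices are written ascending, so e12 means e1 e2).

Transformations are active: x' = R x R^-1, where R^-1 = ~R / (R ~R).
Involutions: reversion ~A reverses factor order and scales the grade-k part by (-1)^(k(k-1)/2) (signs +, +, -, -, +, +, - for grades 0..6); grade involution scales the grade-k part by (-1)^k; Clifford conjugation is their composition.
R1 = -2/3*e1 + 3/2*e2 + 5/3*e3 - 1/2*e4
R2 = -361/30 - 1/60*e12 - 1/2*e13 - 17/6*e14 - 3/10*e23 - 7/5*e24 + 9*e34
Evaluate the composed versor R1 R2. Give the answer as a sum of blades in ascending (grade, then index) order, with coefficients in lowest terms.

Distribute over the terms of R1 (each basis-blade product reordered to ascending indices, repeated generators contracted through their squares):
(-2/3*e1) R2 = 361/45*e1 + 1/90*e2 + 1/3*e3 + 17/9*e4 + 1/5*e123 + 14/15*e124 - 6*e134
(3/2*e2) R2 = 1/40*e1 - 361/20*e2 - 9/20*e3 - 21/10*e4 + 3/4*e123 + 17/4*e124 + 27/2*e234
(5/3*e3) R2 = 5/6*e1 + 1/2*e2 - 361/18*e3 + 15*e4 - 1/36*e123 + 85/18*e134 + 7/3*e234
(-1/2*e4) R2 = 17/12*e1 + 7/10*e2 - 9/2*e3 + 361/60*e4 + 1/120*e124 + 1/4*e134 + 3/20*e234
Summing the partial products and collecting blades:
Answer: 3707/360*e1 - 3031/180*e2 - 4441/180*e3 + 749/36*e4 + 83/90*e123 + 623/120*e124 - 37/36*e134 + 959/60*e234


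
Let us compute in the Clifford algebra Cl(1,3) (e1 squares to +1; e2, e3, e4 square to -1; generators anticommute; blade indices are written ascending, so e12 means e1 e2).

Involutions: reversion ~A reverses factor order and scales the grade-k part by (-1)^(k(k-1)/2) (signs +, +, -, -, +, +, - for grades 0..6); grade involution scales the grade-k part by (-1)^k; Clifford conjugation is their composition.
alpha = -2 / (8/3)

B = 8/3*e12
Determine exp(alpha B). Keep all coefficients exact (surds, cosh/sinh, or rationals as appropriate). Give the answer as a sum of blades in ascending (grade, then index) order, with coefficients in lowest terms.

B^2 = (8/3)^2*(e12)^2 = 64/9*(+1) = 64/9 (a basis 2-blade squares to minus the product of its generators' squares).
B^2 = 64/9 — hyperbolic case — the even/odd split gives cosh and sinh: l = 8/3, alpha*l = -2, so exp(alpha B) = cosh(-2) + (sinh(-2)/(8/3))*B = cosh(2) + (-3*sinh(2)/8)*B.
Answer: cosh(2) - sinh(2)*e12


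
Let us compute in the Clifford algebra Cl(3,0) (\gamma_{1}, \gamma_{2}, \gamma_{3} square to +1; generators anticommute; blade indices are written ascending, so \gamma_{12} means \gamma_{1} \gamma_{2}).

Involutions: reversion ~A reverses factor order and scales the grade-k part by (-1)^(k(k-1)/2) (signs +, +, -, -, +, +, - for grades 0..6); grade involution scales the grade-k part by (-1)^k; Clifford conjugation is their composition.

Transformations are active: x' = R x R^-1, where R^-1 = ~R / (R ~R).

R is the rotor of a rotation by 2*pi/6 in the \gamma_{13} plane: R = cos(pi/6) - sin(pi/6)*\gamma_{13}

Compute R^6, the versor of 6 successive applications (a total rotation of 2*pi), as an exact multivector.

Rotor phase runs at HALF the rotation angle; powers of one rotor simply add phase, so after 6 steps in \gamma_{13} the phase is 6*pi/6 = \pi and R^6 = cos(\pi) - sin(\pi)*\gamma_{13}.
cos(\pi) = -1 and sin(\pi) = 0, so R^6 = -1. The total rotation 2*pi is 1 full turn, so every vector returns to itself, yet the rotor is -1, on the OTHER sheet of the double cover (an odd number of 2*pi turns).
Answer: -1


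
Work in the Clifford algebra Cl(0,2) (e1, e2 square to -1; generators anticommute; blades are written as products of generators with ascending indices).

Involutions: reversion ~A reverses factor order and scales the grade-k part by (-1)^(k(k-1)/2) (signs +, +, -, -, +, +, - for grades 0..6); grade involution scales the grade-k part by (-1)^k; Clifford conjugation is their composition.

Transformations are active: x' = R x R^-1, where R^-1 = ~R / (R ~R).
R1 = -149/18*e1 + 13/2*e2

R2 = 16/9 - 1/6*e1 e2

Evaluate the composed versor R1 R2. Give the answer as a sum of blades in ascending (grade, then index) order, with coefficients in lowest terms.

Distribute over the terms of R1 (each basis-blade product reordered to ascending indices, repeated generators contracted through their squares):
(-149/18*e1) R2 = -1192/81*e1 - 149/108*e2
(13/2*e2) R2 = -13/12*e1 + 104/9*e2
Summing the partial products and collecting blades:
Answer: -5119/324*e1 + 1099/108*e2


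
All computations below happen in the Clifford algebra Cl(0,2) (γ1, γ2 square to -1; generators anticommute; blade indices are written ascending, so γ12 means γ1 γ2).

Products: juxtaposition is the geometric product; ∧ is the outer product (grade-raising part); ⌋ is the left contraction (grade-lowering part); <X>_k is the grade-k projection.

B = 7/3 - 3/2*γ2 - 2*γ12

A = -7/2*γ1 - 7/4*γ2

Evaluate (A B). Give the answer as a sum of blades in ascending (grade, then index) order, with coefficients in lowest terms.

step 1: -21/8 - 14/3*γ1 - 133/12*γ2 + 21/4*γ12
Answer: -21/8 - 14/3*γ1 - 133/12*γ2 + 21/4*γ12


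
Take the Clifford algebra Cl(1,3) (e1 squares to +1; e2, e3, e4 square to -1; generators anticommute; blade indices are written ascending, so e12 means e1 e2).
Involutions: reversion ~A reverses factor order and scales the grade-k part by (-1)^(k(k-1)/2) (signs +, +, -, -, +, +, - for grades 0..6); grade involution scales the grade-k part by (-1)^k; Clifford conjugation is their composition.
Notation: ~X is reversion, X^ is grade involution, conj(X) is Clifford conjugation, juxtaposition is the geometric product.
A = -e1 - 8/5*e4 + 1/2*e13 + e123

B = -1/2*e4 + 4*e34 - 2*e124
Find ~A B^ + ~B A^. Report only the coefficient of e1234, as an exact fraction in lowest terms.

first term: 4/5 - 32/5*e3 + 16/5*e12 + 3/2*e14 - 2*e24 - 2*e34 + 4*e124 - 17/4*e134 - e234 - 1/2*e1234
second term: 4/5 + 32/5*e3 - 16/5*e12 - 3/2*e14 + 2*e24 + 2*e34 + 4*e124 - 17/4*e134 - e234 - 1/2*e1234
Answer: -1


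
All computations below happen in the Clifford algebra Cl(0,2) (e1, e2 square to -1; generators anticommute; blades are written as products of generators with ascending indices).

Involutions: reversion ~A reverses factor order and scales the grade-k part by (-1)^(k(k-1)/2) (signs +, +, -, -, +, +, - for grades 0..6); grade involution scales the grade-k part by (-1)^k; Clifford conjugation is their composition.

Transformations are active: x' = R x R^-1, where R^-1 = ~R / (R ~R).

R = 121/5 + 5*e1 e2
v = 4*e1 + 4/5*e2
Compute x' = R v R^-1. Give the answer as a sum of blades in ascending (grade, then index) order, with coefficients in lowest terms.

~R = 121/5 - 5*e1 e2, and R ~R = 15266/25, so R^-1 = ~R / (15266/25).
R v = 464/5*e1 + 984/25*e2
Answer: 25612/7633*e1 + 88532/38165*e2


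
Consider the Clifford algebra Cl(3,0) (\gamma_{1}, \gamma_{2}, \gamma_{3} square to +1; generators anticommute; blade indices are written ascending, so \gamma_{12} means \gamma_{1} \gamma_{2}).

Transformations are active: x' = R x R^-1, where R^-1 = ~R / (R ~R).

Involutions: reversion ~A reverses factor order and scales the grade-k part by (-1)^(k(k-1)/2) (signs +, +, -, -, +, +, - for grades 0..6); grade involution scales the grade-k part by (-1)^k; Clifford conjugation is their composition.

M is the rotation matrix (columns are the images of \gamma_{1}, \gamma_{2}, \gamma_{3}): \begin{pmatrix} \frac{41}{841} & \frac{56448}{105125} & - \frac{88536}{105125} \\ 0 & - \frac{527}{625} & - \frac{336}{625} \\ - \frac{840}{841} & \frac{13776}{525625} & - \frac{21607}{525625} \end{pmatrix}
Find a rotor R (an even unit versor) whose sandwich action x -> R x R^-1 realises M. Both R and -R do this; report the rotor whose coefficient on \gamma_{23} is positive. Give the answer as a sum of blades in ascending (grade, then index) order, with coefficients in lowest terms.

Method: write R = a + b12*\gamma_{12} + b13*\gamma_{13} + b23*\gamma_{23} with a^2 + b12^2 + b13^2 + b23^2 = 1 (so R^-1 = ~R). Expanding the columns R e_j ~R gives tr M = 4a^2 - 1 and, from the antisymmetric part, M21 - M12 = -4a*b12, M13 - M31 = 4a*b13, M32 - M23 = -4a*b23.
Here tr M = -\frac{439189}{525625}, so a^2 = (1 + tr M)/4 = \frac{21609}{525625} and a = ±\frac{147}{725}. Taking a = \frac{147}{725}: M21 - M12 = -\frac{56448}{105125}, M13 - M31 = \frac{16464}{105125}, M32 - M23 = \frac{296352}{525625}, giving b12 = \frac{96}{145}, b13 = \frac{28}{145}, b23 = -\frac{504}{725}, i.e. R = \frac{147}{725} + \frac{96}{145} \gamma_{12} + \frac{28}{145} \gamma_{13} - \frac{504}{725} \gamma_{23}.
Its \gamma_{23} coefficient is negative, so report the other preimage -R.
Answer: -\frac{147}{725} - \frac{96}{145} \gamma_{12} - \frac{28}{145} \gamma_{13} + \frac{504}{725} \gamma_{23}. Recall the cover is two-to-one: with M of trace -\frac{439189}{525625}, both preimages act alike, and the stated \gamma_{23} sign chooses the sheet.


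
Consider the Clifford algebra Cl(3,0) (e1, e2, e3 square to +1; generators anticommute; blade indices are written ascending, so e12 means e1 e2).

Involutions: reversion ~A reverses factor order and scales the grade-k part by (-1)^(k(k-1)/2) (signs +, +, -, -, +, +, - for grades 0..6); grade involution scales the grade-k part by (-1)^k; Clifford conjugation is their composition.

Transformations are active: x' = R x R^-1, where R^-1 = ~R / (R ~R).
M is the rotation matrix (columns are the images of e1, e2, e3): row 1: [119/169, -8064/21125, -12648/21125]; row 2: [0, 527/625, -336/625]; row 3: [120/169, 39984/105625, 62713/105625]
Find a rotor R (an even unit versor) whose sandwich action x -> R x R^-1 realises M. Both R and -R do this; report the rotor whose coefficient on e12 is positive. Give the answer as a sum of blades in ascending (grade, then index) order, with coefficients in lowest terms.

Method: write R = a + b12*e12 + b13*e13 + b23*e23 with a^2 + b12^2 + b13^2 + b23^2 = 1 (so R^-1 = ~R). Expanding the columns R e_j ~R gives tr M = 4a^2 - 1 and, from the antisymmetric part, M21 - M12 = -4a*b12, M13 - M31 = 4a*b13, M32 - M23 = -4a*b23.
Here tr M = 226151/105625, so a^2 = (1 + tr M)/4 = 82944/105625 and a = ±288/325. Taking a = 288/325: M21 - M12 = 8064/21125, M13 - M31 = -27648/21125, M32 - M23 = 96768/105625, giving b12 = -7/65, b13 = -24/65, b23 = -84/325, i.e. R = 288/325 - 7/65*e12 - 24/65*e13 - 84/325*e23.
Its e12 coefficient is negative, so report the other preimage -R.
Answer: -288/325 + 7/65*e12 + 24/65*e13 + 84/325*e23. Note: both R and -R realise this M (trace 226151/105625); the covering map identifies them, and the e12-coefficient sign is the tie-breaker.


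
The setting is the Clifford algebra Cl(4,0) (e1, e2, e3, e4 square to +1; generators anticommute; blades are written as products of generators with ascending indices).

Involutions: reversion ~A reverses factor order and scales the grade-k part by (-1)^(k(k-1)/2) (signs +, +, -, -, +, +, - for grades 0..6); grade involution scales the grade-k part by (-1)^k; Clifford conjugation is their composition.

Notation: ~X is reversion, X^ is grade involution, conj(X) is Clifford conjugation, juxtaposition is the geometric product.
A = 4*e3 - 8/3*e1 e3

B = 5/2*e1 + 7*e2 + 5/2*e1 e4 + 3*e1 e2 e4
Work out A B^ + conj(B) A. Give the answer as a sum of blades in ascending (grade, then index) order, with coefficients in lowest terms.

first term: -20/3*e3 + 10*e1 e3 + 28*e2 e3 + 20/3*e3 e4 - 56/3*e1 e2 e3 - 10*e1 e3 e4 + 8*e2 e3 e4 - 12*e1 e2 e3 e4
second term: 20/3*e3 - 10*e1 e3 - 28*e2 e3 + 20/3*e3 e4 - 56/3*e1 e2 e3 + 10*e1 e3 e4 + 8*e2 e3 e4 - 12*e1 e2 e3 e4
Answer: 40/3*e3 e4 - 112/3*e1 e2 e3 + 16*e2 e3 e4 - 24*e1 e2 e3 e4


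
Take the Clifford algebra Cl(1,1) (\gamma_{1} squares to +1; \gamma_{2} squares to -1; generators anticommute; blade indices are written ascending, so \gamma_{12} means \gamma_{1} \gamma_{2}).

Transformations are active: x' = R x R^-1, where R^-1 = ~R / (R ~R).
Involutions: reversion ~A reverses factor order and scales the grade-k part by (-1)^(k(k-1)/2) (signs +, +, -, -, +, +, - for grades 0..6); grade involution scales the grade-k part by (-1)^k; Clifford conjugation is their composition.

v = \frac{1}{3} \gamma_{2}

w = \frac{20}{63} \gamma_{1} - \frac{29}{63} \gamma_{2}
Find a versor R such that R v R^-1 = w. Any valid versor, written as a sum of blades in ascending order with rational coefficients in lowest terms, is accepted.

Since q(v) = q(w) = -\frac{1}{9}, the sum R = v + w = \frac{20}{63} \gamma_{1} - \frac{8}{63} \gamma_{2} does the job whenever invertible.
Answer: \frac{20}{63} \gamma_{1} - \frac{8}{63} \gamma_{2}


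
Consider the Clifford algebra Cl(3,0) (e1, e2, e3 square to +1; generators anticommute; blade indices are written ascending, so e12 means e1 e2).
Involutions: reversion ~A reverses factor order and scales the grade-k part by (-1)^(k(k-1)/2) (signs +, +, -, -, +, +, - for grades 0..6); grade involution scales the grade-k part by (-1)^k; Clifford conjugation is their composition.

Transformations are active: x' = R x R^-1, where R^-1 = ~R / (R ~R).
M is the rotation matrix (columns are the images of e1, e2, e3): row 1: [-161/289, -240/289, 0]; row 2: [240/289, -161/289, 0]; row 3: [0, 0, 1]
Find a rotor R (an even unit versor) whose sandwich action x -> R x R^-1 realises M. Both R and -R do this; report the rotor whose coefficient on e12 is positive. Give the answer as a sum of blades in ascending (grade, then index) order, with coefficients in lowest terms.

Method: write R = a + b12*e12 + b13*e13 + b23*e23 with a^2 + b12^2 + b13^2 + b23^2 = 1 (so R^-1 = ~R). Expanding the columns R e_j ~R gives tr M = 4a^2 - 1 and, from the antisymmetric part, M21 - M12 = -4a*b12, M13 - M31 = 4a*b13, M32 - M23 = -4a*b23.
Here tr M = -33/289, so a^2 = (1 + tr M)/4 = 64/289 and a = ±8/17. Taking a = 8/17: M21 - M12 = 480/289, M13 - M31 = 0, M32 - M23 = 0, giving b12 = -15/17, b13 = 0, b23 = 0, i.e. R = 8/17 - 15/17*e12.
Its e12 coefficient is negative, so report the other preimage -R.
Answer: -8/17 + 15/17*e12. Sheet selection: the two-to-one cover makes ±R indistinguishable at the matrix level (trace -33/289), so uniqueness comes from the required sign on e12.


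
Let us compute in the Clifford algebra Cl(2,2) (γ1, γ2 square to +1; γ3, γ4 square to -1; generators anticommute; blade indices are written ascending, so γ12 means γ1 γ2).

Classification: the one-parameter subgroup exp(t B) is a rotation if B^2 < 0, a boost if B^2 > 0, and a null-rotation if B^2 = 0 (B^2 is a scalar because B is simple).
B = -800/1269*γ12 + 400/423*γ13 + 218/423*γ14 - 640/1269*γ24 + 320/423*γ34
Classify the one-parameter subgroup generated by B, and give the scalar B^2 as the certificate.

B^2 term by term: the squares give (-800/1269)^2*(γ12)^2 + (400/423)^2*(γ13)^2 + (218/423)^2*(γ14)^2 + (-640/1269)^2*(γ24)^2 + (320/423)^2*(γ34)^2 = 640000/1610361*(-1) + 160000/178929*(+1) + 47524/178929*(+1) + 409600/1610361*(+1) + 102400/178929*(-1) = 4/9 (each basis 2-blade squares to minus the product of its generators' squares); cross terms between blades sharing an index anticommute and cancel; the commuting (index-disjoint) pairs give grade-4 terms 2*c*c'*(blade product), which cancel blade by blade — γ1234: -512000/536787 + 512000/536787 = 0 — confirming B is simple. So B^2 = 4/9.
Answer: boost, certificate B^2 = 4/9. Check the certificate: B^2 = 4/9, and that sign is decisive whatever form B takes.


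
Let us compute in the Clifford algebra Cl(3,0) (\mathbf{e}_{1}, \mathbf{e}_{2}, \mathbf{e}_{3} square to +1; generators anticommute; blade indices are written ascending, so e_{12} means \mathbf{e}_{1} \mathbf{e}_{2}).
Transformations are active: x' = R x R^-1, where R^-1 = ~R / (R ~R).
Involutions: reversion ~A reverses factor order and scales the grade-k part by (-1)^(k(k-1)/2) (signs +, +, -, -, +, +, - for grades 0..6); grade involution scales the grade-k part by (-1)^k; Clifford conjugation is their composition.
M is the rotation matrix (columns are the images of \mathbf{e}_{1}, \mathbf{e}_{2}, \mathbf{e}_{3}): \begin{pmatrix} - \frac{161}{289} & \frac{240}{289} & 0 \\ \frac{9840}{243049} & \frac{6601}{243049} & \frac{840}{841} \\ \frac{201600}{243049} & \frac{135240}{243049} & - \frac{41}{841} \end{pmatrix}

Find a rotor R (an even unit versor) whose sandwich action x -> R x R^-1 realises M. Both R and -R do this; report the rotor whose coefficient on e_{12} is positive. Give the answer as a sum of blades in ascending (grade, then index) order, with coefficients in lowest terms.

Method: write R = a + b12*e_{12} + b13*e_{13} + b23*e_{23} with a^2 + b12^2 + b13^2 + b23^2 = 1 (so R^-1 = ~R). Expanding the columns R e_j ~R gives tr M = 4a^2 - 1 and, from the antisymmetric part, M21 - M12 = -4a*b12, M13 - M31 = 4a*b13, M32 - M23 = -4a*b23.
Here tr M = -\frac{140649}{243049}, so a^2 = (1 + tr M)/4 = \frac{25600}{243049} and a = ±\frac{160}{493}. Taking a = \frac{160}{493}: M21 - M12 = -\frac{192000}{243049}, M13 - M31 = -\frac{201600}{243049}, M32 - M23 = -\frac{107520}{243049}, giving b12 = \frac{300}{493}, b13 = -\frac{315}{493}, b23 = \frac{168}{493}, i.e. R = \frac{160}{493} + \frac{300}{493} e_{12} - \frac{315}{493} e_{13} + \frac{168}{493} e_{23}.
Its e_{12} coefficient is already positive.
Answer: \frac{160}{493} + \frac{300}{493} e_{12} - \frac{315}{493} e_{13} + \frac{168}{493} e_{23}. Why the constraint matters: R and -R act identically through the sandwich — M has trace -\frac{140649}{243049} either way — so only the sign condition on e_{12} picks one of the two preimages.


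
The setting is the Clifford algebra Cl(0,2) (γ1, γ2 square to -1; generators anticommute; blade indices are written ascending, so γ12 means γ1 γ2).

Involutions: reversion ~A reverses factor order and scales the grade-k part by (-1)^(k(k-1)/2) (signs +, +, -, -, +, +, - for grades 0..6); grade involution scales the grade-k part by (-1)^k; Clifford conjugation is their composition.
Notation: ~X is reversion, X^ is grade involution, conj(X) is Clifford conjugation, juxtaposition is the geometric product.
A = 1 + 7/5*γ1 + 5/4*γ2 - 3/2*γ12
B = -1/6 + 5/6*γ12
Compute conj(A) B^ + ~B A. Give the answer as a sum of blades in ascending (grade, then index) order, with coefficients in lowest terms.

first term: -17/12 - 97/120*γ1 + 11/8*γ2 + 7/12*γ12
second term: -17/12 + 97/120*γ1 - 11/8*γ2 - 7/12*γ12
Answer: -17/6


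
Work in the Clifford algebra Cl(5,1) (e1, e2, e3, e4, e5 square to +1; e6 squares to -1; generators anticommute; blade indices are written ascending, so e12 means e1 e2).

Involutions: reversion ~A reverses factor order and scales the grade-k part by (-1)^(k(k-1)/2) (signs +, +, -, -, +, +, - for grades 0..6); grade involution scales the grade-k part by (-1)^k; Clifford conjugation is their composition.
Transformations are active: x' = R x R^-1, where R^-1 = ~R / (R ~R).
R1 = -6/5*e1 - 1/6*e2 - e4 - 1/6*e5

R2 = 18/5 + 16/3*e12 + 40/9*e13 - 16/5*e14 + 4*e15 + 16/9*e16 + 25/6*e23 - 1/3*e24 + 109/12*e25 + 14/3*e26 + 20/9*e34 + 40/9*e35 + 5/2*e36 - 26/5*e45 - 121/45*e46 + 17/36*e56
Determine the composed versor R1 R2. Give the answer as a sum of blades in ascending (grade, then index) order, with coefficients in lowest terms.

Distribute over the terms of R1 (each basis-blade product reordered to ascending indices, repeated generators contracted through their squares):
(-6/5*e1) R2 = -108/25*e1 - 32/5*e2 - 16/3*e3 + 96/25*e4 - 24/5*e5 - 32/15*e6 - 5*e123 + 2/5*e124 - 109/10*e125 - 28/5*e126 - 8/3*e134 - 16/3*e135 - 3*e136 + 156/25*e145 + 242/75*e146 - 17/30*e156
(-1/6*e2) R2 = 8/9*e1 - 3/5*e2 - 25/36*e3 + 1/18*e4 - 109/72*e5 - 7/9*e6 + 20/27*e123 - 8/15*e124 + 2/3*e125 + 8/27*e126 - 10/27*e234 - 20/27*e235 - 5/12*e236 + 13/15*e245 + 121/270*e246 - 17/216*e256
(-e4) R2 = -16/5*e1 - 1/3*e2 + 20/9*e3 - 18/5*e4 + 26/5*e5 + 121/45*e6 - 16/3*e124 - 40/9*e134 + 4*e145 + 16/9*e146 - 25/6*e234 + 109/12*e245 + 14/3*e246 + 40/9*e345 + 5/2*e346 - 17/36*e456
(-1/6*e5) R2 = 2/3*e1 + 109/72*e2 + 20/27*e3 - 13/15*e4 - 3/5*e5 - 17/216*e6 - 8/9*e125 - 20/27*e135 + 8/15*e145 + 8/27*e156 - 25/36*e235 + 1/18*e245 + 7/9*e256 - 10/27*e345 + 5/12*e356 - 121/270*e456
Summing the partial products and collecting blades:
Answer: -1342/225*e1 - 419/72*e2 - 331/108*e3 - 257/450*e4 - 617/360*e5 - 65/216*e6 - 115/27*e123 - 82/15*e124 - 1001/90*e125 - 716/135*e126 - 64/9*e134 - 164/27*e135 - 3*e136 + 808/75*e145 + 1126/225*e146 - 73/270*e156 - 245/54*e234 - 155/108*e235 - 5/12*e236 + 1801/180*e245 + 1381/270*e246 + 151/216*e256 + 110/27*e345 + 5/2*e346 + 5/12*e356 - 497/540*e456


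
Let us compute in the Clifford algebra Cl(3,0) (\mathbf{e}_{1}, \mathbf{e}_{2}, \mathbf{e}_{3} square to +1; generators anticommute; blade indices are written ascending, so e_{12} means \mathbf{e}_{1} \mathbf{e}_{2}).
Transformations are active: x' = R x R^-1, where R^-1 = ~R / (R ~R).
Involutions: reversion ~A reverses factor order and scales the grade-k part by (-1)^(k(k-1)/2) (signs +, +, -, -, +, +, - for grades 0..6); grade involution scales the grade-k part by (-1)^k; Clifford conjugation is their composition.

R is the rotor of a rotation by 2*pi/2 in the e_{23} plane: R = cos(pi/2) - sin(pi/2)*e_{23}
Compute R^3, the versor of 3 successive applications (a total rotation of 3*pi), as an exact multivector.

Because a rotor carries half the rotation angle, composing 3 copies of this e_{23}-plane rotor multiplies the phase: 3*(pi/2) = \frac{3 \pi}{2}, hence R^3 = cos(\frac{3 \pi}{2}) - sin(\frac{3 \pi}{2})*e_{23}.
cos(\frac{3 \pi}{2}) = 0 and sin(\frac{3 \pi}{2}) = -1, so R^3 = e_{23}. The net rotation is 1*pi (after discarding 1 full turn, each of which contributes a factor -1 to the rotor); the rotor keeps the half-angle phase exactly.
Answer: e_{23}


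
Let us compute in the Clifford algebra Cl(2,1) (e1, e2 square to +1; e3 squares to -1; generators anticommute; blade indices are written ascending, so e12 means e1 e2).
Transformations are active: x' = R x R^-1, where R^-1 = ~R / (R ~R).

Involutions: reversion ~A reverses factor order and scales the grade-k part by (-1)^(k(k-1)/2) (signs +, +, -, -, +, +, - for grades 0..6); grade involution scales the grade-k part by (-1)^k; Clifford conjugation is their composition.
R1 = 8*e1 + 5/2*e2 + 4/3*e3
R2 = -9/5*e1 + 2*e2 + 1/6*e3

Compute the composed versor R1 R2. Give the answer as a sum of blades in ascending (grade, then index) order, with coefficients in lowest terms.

Distribute over the terms of R1 (each basis-blade product reordered to ascending indices, repeated generators contracted through their squares):
(8*e1) R2 = -72/5 + 16*e12 + 4/3*e13
(5/2*e2) R2 = 5 + 9/2*e12 + 5/12*e23
(4/3*e3) R2 = -2/9 + 12/5*e13 - 8/3*e23
Summing the partial products and collecting blades:
Answer: -433/45 + 41/2*e12 + 56/15*e13 - 9/4*e23


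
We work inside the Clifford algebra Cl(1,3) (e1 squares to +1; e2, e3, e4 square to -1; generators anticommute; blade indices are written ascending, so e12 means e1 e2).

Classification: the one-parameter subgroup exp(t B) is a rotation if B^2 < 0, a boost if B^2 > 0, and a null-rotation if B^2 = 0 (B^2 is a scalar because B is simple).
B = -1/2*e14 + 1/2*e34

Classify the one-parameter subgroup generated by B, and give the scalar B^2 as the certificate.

B^2 term by term: the squares give (-1/2)^2*(e14)^2 + (1/2)^2*(e34)^2 = 1/4*(+1) + 1/4*(-1) = 0 (each basis 2-blade squares to minus the product of its generators' squares); cross terms between blades sharing an index anticommute and cancel. So B^2 = 0.
Answer: null-rotation, certificate B^2 = 0. The invariant at work: B^2 = 0 is unchanged by conjugation, hence its sign classifies the subgroup whatever basis B is written in.


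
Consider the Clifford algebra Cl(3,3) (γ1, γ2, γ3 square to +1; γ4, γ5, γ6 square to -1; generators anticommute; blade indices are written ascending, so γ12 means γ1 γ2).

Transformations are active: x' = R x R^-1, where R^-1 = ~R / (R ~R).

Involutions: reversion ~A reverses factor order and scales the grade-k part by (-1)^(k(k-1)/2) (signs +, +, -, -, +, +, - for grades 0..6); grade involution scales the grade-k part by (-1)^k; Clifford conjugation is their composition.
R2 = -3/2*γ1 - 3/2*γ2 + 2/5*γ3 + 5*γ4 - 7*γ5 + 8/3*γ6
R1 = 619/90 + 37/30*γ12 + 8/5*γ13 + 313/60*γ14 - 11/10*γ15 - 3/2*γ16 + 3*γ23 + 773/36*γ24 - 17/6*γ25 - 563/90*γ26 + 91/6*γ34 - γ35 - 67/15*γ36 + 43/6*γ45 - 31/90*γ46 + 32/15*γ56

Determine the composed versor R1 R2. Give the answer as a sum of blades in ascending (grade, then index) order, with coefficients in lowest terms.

Distribute over the terms of R2 (each basis-blade product reordered to ascending indices, repeated generators contracted through their squares):
R1 (-3/2*γ1) = -619/60*γ1 + 37/20*γ2 + 12/5*γ3 + 313/40*γ4 - 33/20*γ5 - 9/4*γ6 - 9/2*γ123 - 773/24*γ124 + 17/4*γ125 + 563/60*γ126 - 91/4*γ134 + 3/2*γ135 + 67/10*γ136 - 43/4*γ145 + 31/60*γ146 - 16/5*γ156
R1 (-3/2*γ2) = -37/20*γ1 - 619/60*γ2 + 9/2*γ3 + 773/24*γ4 - 17/4*γ5 - 563/60*γ6 + 12/5*γ123 + 313/40*γ124 - 33/20*γ125 - 9/4*γ126 - 91/4*γ234 + 3/2*γ235 + 67/10*γ236 - 43/4*γ245 + 31/60*γ246 - 16/5*γ256
R1 (2/5*γ3) = 16/25*γ1 + 6/5*γ2 + 619/225*γ3 - 91/15*γ4 + 2/5*γ5 + 134/75*γ6 + 37/75*γ123 - 313/150*γ134 + 11/25*γ135 + 3/5*γ136 - 773/90*γ234 + 17/15*γ235 + 563/225*γ236 + 43/15*γ345 - 31/225*γ346 + 64/75*γ356
R1 (5*γ4) = -313/12*γ1 - 3865/36*γ2 - 455/6*γ3 + 619/18*γ4 + 215/6*γ5 - 31/18*γ6 + 37/6*γ124 + 8*γ134 + 11/2*γ145 + 15/2*γ146 + 15*γ234 + 85/6*γ245 + 563/18*γ246 + 5*γ345 + 67/3*γ346 + 32/3*γ456
R1 (-7*γ5) = -77/10*γ1 - 119/6*γ2 - 7*γ3 + 301/6*γ4 - 4333/90*γ5 - 224/15*γ6 - 259/30*γ125 - 56/5*γ135 - 2191/60*γ145 - 21/2*γ156 - 21*γ235 - 5411/36*γ245 - 3941/90*γ256 - 637/6*γ345 - 469/15*γ356 - 217/90*γ456
R1 (8/3*γ6) = 4*γ1 + 2252/135*γ2 + 536/45*γ3 + 124/135*γ4 - 256/45*γ5 + 2476/135*γ6 + 148/45*γ126 + 64/15*γ136 + 626/45*γ146 - 44/15*γ156 + 8*γ236 + 1546/27*γ246 - 68/9*γ256 + 364/9*γ346 - 8/3*γ356 + 172/9*γ456
Summing the partial products and collecting blades:
Answer: -4131/100*γ1 - 63601/540*γ2 - 13786/225*γ3 + 32249/270*γ4 - 47/2*γ5 - 5509/675*γ6 - 241/150*γ123 - 1093/60*γ124 - 181/30*γ125 + 469/45*γ126 - 5051/300*γ134 - 463/50*γ135 + 347/30*γ136 - 1253/30*γ145 + 3947/180*γ146 - 499/30*γ156 - 2941/180*γ234 - 551/30*γ235 + 7741/450*γ236 - 1322/9*γ245 + 48089/540*γ246 - 4909/90*γ256 - 983/10*γ345 + 1566/25*γ346 - 827/25*γ356 + 821/30*γ456


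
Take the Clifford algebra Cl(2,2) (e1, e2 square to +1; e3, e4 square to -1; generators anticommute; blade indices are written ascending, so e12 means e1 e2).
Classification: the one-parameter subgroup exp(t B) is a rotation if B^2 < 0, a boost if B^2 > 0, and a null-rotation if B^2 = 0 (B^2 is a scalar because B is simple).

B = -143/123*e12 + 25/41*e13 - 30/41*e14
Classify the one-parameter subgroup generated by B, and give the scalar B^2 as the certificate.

B^2 term by term: the squares give (-143/123)^2*(e12)^2 + (25/41)^2*(e13)^2 + (-30/41)^2*(e14)^2 = 20449/15129*(-1) + 625/1681*(+1) + 900/1681*(+1) = -4/9 (each basis 2-blade squares to minus the product of its generators' squares); cross terms between blades sharing an index anticommute and cancel. So B^2 = -4/9.
Answer: rotation, certificate B^2 = -4/9. The invariant at work: B^2 = -4/9 is unchanged by conjugation, hence its sign classifies the subgroup whatever basis B is written in.


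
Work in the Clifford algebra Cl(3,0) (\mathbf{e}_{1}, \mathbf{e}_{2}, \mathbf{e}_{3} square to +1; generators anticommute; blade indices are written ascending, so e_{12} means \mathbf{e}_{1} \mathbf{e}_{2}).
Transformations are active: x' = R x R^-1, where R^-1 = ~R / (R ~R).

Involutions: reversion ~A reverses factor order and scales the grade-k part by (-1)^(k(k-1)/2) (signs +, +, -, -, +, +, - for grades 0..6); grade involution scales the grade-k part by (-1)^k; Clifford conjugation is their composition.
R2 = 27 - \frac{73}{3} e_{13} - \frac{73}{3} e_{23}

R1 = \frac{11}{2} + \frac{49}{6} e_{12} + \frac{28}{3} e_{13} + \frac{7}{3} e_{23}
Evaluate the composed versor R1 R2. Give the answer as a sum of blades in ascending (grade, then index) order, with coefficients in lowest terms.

Distribute over the terms of R2 (each basis-blade product reordered to ascending indices, repeated generators contracted through their squares):
R1 (27) = \frac{297}{2} + \frac{441}{2} e_{12} + 252 e_{13} + 63 e_{23}
R1 (-\frac{73}{3} e_{13}) = \frac{2044}{9} - \frac{511}{9} e_{12} - \frac{803}{6} e_{13} + \frac{3577}{18} e_{23}
R1 (-\frac{73}{3} e_{23}) = \frac{511}{9} + \frac{2044}{9} e_{12} - \frac{3577}{18} e_{13} - \frac{803}{6} e_{23}
Summing the partial products and collecting blades:
Answer: \frac{7783}{18} + \frac{2345}{6} e_{12} - \frac{725}{9} e_{13} + \frac{1151}{9} e_{23}


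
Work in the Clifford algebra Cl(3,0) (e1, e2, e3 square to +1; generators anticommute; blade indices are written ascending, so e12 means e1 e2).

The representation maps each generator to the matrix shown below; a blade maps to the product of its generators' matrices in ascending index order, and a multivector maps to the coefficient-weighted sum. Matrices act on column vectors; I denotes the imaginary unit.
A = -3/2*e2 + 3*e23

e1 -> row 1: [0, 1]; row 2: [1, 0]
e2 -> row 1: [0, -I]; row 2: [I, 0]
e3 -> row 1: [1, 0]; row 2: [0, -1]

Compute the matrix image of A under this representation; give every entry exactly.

Bivector images (products of the table entries): rho(e23) = rho(e2)rho(e3) = row 1: [0, I]; row 2: [I, 0].
M = (-3/2)*rho(e2) + (3)*rho(e23), summed entrywise:
Answer: row 1: [0, 9*I/2]; row 2: [3*I/2, 0]


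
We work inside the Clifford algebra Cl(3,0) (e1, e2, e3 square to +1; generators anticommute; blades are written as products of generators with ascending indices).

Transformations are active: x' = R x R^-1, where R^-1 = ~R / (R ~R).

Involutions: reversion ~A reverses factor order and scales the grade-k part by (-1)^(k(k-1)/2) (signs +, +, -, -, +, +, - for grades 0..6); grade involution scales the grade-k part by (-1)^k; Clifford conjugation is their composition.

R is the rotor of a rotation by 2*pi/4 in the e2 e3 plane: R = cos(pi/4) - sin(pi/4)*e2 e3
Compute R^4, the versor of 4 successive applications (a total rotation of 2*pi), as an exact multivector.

The rotor phase is half the rotation angle and phases add under composition, so 4 steps in the e2 e3 plane accumulate phase 4*(pi/4) = pi: R^4 = cos(pi) - sin(pi)*e2 e3.
cos(pi) = -1 and sin(pi) = 0, so R^4 = -1. The total rotation 2*pi is 1 full turn, so every vector returns to itself, yet the rotor is -1, on the OTHER sheet of the double cover (an odd number of 2*pi turns).
Answer: -1


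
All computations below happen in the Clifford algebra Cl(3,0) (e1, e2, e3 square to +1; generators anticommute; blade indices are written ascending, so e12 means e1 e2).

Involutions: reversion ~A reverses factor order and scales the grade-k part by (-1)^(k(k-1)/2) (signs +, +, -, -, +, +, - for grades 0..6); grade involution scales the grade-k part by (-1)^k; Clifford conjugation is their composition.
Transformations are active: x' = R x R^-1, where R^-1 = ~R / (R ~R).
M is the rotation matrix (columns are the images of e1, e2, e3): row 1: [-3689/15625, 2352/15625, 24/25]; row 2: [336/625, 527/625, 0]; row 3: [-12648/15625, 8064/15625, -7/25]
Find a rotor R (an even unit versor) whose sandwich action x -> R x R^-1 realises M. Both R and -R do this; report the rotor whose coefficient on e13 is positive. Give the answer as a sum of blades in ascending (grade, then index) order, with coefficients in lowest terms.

Method: write R = a + b12*e12 + b13*e13 + b23*e23 with a^2 + b12^2 + b13^2 + b23^2 = 1 (so R^-1 = ~R). Expanding the columns R e_j ~R gives tr M = 4a^2 - 1 and, from the antisymmetric part, M21 - M12 = -4a*b12, M13 - M31 = 4a*b13, M32 - M23 = -4a*b23.
Here tr M = 5111/15625, so a^2 = (1 + tr M)/4 = 5184/15625 and a = ±72/125. Taking a = 72/125: M21 - M12 = 6048/15625, M13 - M31 = 27648/15625, M32 - M23 = 8064/15625, giving b12 = -21/125, b13 = 96/125, b23 = -28/125, i.e. R = 72/125 - 21/125*e12 + 96/125*e13 - 28/125*e23.
Its e13 coefficient is already positive.
Answer: 72/125 - 21/125*e12 + 96/125*e13 - 28/125*e23. Note: both R and -R realise this M (trace 5111/15625); the covering map identifies them, and the e13-coefficient sign is the tie-breaker.


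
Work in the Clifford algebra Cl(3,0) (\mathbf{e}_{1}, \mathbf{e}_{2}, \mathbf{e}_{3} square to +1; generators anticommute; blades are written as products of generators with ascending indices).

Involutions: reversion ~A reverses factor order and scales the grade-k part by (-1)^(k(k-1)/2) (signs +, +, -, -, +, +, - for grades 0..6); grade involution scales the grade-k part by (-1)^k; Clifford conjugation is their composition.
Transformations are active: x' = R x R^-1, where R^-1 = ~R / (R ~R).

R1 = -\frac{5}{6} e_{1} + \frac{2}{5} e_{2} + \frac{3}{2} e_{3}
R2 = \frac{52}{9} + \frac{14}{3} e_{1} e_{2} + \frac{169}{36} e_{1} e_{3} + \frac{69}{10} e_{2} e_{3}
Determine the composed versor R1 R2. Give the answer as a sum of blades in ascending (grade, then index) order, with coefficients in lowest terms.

Distribute over the terms of R1 (each basis-blade product reordered to ascending indices, repeated generators contracted through their squares):
(-\frac{5}{6} e_{1}) R2 = -\frac{130}{27} e_{1} - \frac{35}{9} e_{2} - \frac{845}{216} e_{3} - \frac{23}{4} e_{1} e_{2} e_{3}
(\frac{2}{5} e_{2}) R2 = -\frac{28}{15} e_{1} + \frac{104}{45} e_{2} + \frac{69}{25} e_{3} - \frac{169}{90} e_{1} e_{2} e_{3}
(\frac{3}{2} e_{3}) R2 = -\frac{169}{24} e_{1} - \frac{207}{20} e_{2} + \frac{26}{3} e_{3} + 7 e_{1} e_{2} e_{3}
Summing the partial products and collecting blades:
Answer: -\frac{14821}{1080} e_{1} - \frac{2147}{180} e_{2} + \frac{40579}{5400} e_{3} - \frac{113}{180} e_{1} e_{2} e_{3}
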